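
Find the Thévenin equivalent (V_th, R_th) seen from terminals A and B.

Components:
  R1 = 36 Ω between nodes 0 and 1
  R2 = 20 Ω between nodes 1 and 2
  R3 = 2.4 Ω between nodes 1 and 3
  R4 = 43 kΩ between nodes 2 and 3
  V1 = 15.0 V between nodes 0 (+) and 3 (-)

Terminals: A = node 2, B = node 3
Step 1 — V_th is the open-circuit voltage V_A - V_B (nothing connected across the terminals).
Nodal analysis, taking node 3 as the 0 V reference.
Source V1 fixes V_0 = 15 V.
KCL at each unknown node (sum of currents leaving = 0; resistances in Ω):
  Node 1: (V_1 - 15)/36 + (V_1 - V_2)/20 + (V_1 - 0)/2.4 = 0
  Node 2: (V_2 - V_1)/20 + (V_2 - 0)/43000 = 0
Collecting terms (coefficients in siemens):
  0.4944·V_1 - 0.05·V_2 = 0.4167
  0.05002·V_2 - 0.05·V_1 = 0
Determinant D = (0.4944)(0.05002) - (-0.05)(-0.05) = 0.02223
V_1 = [(0.4167)(0.05002) - (-0.05)(0)]/D = 0.9375 V
V_2 = [(0.4944)(0) - (0.4167)(-0.05)]/D = 0.937 V
V_th = V_2 - V_3 = 0.937 - 0 = 0.937 V
Step 2 — R_th: zero the source — replace V1 by a short circuit (node 3 merges into node 0) — and find the resistance seen between A (node 2) and B (node 0).
Reduce the network between node 2 (A) and node 0 (B) by series/parallel combination:
  Rp1 = R1 ‖ R3 (parallel, both between nodes 0 and 1) = 1/(1/36 + 1/2.4) = 2.25 Ω
  Rs1 = R2 + Rp1 (series, joined only at node 1) = 20 + 2.25 = 22.25 Ω
  Rp2 = R4 ‖ Rs1 (parallel, both between nodes 0 and 2) = 1/(1/43000 + 1/22.25) = 22.24 Ω
R_th = 22.24 Ω

Final answer: V_th = 0.937 V, R_th = 22.24 Ω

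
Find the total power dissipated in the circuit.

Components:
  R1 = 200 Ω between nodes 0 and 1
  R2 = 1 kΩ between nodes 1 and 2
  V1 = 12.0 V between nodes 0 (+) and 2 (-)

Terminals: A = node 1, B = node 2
Nodal analysis, taking node 2 as the 0 V reference.
Source V1 fixes V_0 = 12 V.
KCL at each unknown node (sum of currents leaving = 0; resistances in Ω):
  Node 1: (V_1 - 12)/200 + (V_1 - 0)/1000 = 0
Collecting terms: 0.006 × V_1 = 0.06  =>  V_1 = 10 V
Power in each resistor, P = (ΔV)²/R:
  P_R1 = (12 - 10)²/200 = 0.02 W
  P_R2 = (10 - 0)²/1000 = 0.1 W
P_total = P_R1 + P_R2 = 0.12 W

Final answer: 0.12 W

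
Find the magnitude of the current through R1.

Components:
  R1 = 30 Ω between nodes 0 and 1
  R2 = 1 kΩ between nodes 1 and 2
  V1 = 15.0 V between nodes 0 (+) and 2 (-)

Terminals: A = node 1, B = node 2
Nodal analysis, taking node 2 as the 0 V reference.
Source V1 fixes V_0 = 15 V.
KCL at each unknown node (sum of currents leaving = 0; resistances in Ω):
  Node 1: (V_1 - 15)/30 + (V_1 - 0)/1000 = 0
Collecting terms: 0.03433 × V_1 = 0.5  =>  V_1 = 14.56 V
I_R1 = (V_0 - V_1)/R1 = (15 - 14.56)/30 = 0.01456 A
|I_R1| = 0.01456 A

Final answer: |I_R1| = 0.01456 A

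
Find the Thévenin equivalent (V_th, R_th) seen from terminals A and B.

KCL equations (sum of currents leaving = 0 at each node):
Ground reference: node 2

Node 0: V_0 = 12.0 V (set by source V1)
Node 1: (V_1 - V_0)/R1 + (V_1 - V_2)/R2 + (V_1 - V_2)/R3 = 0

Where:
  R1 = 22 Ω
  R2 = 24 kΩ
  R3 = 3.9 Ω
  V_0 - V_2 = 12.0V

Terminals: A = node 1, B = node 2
Step 1 — V_th is the open-circuit voltage V_A - V_B (nothing connected across the terminals).
Nodal analysis, taking node 2 as the 0 V reference.
Source V1 fixes V_0 = 12 V.
KCL at each unknown node (sum of currents leaving = 0; resistances in Ω):
  Node 1: (V_1 - 12)/22 + (V_1 - 0)/24000 + (V_1 - 0)/3.9 = 0
Collecting terms: 0.3019 × V_1 = 0.5455  =>  V_1 = 1.807 V
V_th = V_1 - V_2 = 1.807 - 0 = 1.807 V
Step 2 — R_th: zero the source — replace V1 by a short circuit (node 2 merges into node 0) — and find the resistance seen between A (node 1) and B (node 0).
Reduce the network between node 1 (A) and node 0 (B) by series/parallel combination:
  Rp1 = R1 ‖ R2 ‖ R3 (parallel, all between nodes 0 and 1) = 1/(1/22 + 1/24000 + 1/3.9) = 3.312 Ω
R_th = 3.312 Ω

Final answer: V_th = 1.807 V, R_th = 3.312 Ω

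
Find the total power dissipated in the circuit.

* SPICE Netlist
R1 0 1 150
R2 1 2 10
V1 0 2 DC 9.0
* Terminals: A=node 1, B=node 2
Nodal analysis, taking node 2 as the 0 V reference.
Source V1 fixes V_0 = 9 V.
KCL at each unknown node (sum of currents leaving = 0; resistances in Ω):
  Node 1: (V_1 - 9)/150 + (V_1 - 0)/10 = 0
Collecting terms: 0.1067 × V_1 = 0.06  =>  V_1 = 0.5625 V
Power in each resistor, P = (ΔV)²/R:
  P_R1 = (9 - 0.5625)²/150 = 0.4746 W
  P_R2 = (0.5625 - 0)²/10 = 0.03164 W
P_total = P_R1 + P_R2 = 0.5062 W

Final answer: 0.5062 W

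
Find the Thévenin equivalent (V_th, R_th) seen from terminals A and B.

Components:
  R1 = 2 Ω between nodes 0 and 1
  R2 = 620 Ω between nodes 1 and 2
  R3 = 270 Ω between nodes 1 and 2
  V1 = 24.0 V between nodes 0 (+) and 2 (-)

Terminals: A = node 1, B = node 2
Step 1 — V_th is the open-circuit voltage V_A - V_B (nothing connected across the terminals).
Nodal analysis, taking node 2 as the 0 V reference.
Source V1 fixes V_0 = 24 V.
KCL at each unknown node (sum of currents leaving = 0; resistances in Ω):
  Node 1: (V_1 - 24)/2 + (V_1 - 0)/620 + (V_1 - 0)/270 = 0
Collecting terms: 0.5053 × V_1 = 12  =>  V_1 = 23.75 V
V_th = V_1 - V_2 = 23.75 - 0 = 23.75 V
Step 2 — R_th: zero the source — replace V1 by a short circuit (node 2 merges into node 0) — and find the resistance seen between A (node 1) and B (node 0).
Reduce the network between node 1 (A) and node 0 (B) by series/parallel combination:
  Rp1 = R1 ‖ R2 ‖ R3 (parallel, all between nodes 0 and 1) = 1/(1/2 + 1/620 + 1/270) = 1.979 Ω
R_th = 1.979 Ω

Final answer: V_th = 23.75 V, R_th = 1.979 Ω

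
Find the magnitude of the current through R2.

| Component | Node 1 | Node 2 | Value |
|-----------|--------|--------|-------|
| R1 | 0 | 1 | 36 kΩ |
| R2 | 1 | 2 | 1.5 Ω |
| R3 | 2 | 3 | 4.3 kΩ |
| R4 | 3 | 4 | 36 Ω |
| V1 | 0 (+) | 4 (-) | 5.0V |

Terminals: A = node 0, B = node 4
Nodal analysis, taking node 4 as the 0 V reference.
Source V1 fixes V_0 = 5 V.
KCL at each unknown node (sum of currents leaving = 0; resistances in Ω):
  Node 1: (V_1 - 5)/36000 + (V_1 - V_2)/1.5 = 0
  Node 2: (V_2 - V_1)/1.5 + (V_2 - V_3)/4300 = 0
  Node 3: (V_3 - V_2)/4300 + (V_3 - 0)/36 = 0
Collecting terms (coefficients in siemens):
  0.6667·V_1 - 0.6667·V_2 = 0.0001389
  0.6669·V_2 - 0.6667·V_1 - 0.0002326·V_3 = 0
  0.02801·V_3 - 0.0002326·V_2 = 0
Solving these 3 simultaneous equations (Gaussian elimination) gives:
  V_1 = 0.5377 V, V_2 = 0.5375 V, V_3 = 0.004462 V
I_R2 = (V_1 - V_2)/R2 = (0.5377 - 0.5375)/1.5 = 0.000124 A
|I_R2| = 0.000124 A

Final answer: |I_R2| = 0.000124 A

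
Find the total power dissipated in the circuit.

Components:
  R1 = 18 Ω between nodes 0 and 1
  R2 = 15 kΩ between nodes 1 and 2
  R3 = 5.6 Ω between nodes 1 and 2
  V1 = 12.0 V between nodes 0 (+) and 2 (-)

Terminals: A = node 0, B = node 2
Nodal analysis, taking node 2 as the 0 V reference.
Source V1 fixes V_0 = 12 V.
KCL at each unknown node (sum of currents leaving = 0; resistances in Ω):
  Node 1: (V_1 - 12)/18 + (V_1 - 0)/15000 + (V_1 - 0)/5.6 = 0
Collecting terms: 0.2342 × V_1 = 0.6667  =>  V_1 = 2.847 V
Power in each resistor, P = (ΔV)²/R:
  P_R1 = (12 - 2.847)²/18 = 4.655 W
  P_R2 = (2.847 - 0)²/15000 = 0.0005402 W
  P_R3 = (2.847 - 0)²/5.6 = 1.447 W
P_total = P_R1 + P_R2 + P_R3 = 6.102 W

Final answer: 6.102 W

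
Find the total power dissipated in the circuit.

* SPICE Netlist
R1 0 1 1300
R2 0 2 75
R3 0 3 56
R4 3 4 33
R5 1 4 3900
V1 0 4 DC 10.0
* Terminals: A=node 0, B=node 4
Nodal analysis, taking node 4 as the 0 V reference.
Source V1 fixes V_0 = 10 V.
KCL at each unknown node (sum of currents leaving = 0; resistances in Ω):
  Node 1: (V_1 - 10)/1300 + (V_1 - 0)/3900 = 0
  Node 2: (V_2 - 10)/75 = 0
  Node 3: (V_3 - 10)/56 + (V_3 - 0)/33 = 0
Collecting terms (coefficients in siemens):
  0.001026·V_1 = 0.007692
  0.01333·V_2 = 0.1333
  0.04816·V_3 = 0.1786
Solving these 3 simultaneous equations (Gaussian elimination) gives:
  V_1 = 7.5 V, V_2 = 10 V, V_3 = 3.708 V
Power in each resistor, P = (ΔV)²/R:
  P_R1 = (10 - 7.5)²/1300 = 0.004808 W
  P_R2 = (10 - 10)²/75 = 0 W
  P_R3 = (10 - 3.708)²/56 = 0.707 W
  P_R4 = (3.708 - 0)²/33 = 0.4166 W
  P_R5 = (7.5 - 0)²/3900 = 0.01442 W
P_total = P_R1 + P_R2 + P_R3 + P_R4 + P_R5 = 1.143 W

Final answer: 1.143 W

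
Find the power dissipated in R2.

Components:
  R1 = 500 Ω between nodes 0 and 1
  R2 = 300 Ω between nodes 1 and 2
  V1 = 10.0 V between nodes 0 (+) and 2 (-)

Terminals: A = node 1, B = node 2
Nodal analysis, taking node 2 as the 0 V reference.
Source V1 fixes V_0 = 10 V.
KCL at each unknown node (sum of currents leaving = 0; resistances in Ω):
  Node 1: (V_1 - 10)/500 + (V_1 - 0)/300 = 0
Collecting terms: 0.005333 × V_1 = 0.02  =>  V_1 = 3.75 V
I_R2 = (V_1 - V_2)/R2 = (3.75 - 0)/300 = 0.0125 A
P_R2 = I_R2² × R2 = (0.0125)² × 300 = 0.04688 W

Final answer: 0.04688 W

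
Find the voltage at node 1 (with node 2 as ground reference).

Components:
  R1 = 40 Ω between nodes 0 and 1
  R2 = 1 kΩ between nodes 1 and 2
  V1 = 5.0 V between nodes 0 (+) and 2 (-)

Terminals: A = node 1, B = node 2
Nodal analysis, taking node 2 as the 0 V reference.
Source V1 fixes V_0 = 5 V.
KCL at each unknown node (sum of currents leaving = 0; resistances in Ω):
  Node 1: (V_1 - 5)/40 + (V_1 - 0)/1000 = 0
Collecting terms: 0.026 × V_1 = 0.125  =>  V_1 = 4.808 V
The requested potential is V_1 = 4.808 V.

Final answer: V_1 = 4.808 V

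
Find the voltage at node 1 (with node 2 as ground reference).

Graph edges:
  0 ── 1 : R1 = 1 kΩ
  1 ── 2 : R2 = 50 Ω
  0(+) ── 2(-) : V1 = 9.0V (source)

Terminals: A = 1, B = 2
Nodal analysis, taking node 2 as the 0 V reference.
Source V1 fixes V_0 = 9 V.
KCL at each unknown node (sum of currents leaving = 0; resistances in Ω):
  Node 1: (V_1 - 9)/1000 + (V_1 - 0)/50 = 0
Collecting terms: 0.021 × V_1 = 0.009  =>  V_1 = 0.4286 V
The requested potential is V_1 = 0.4286 V.

Final answer: V_1 = 0.4286 V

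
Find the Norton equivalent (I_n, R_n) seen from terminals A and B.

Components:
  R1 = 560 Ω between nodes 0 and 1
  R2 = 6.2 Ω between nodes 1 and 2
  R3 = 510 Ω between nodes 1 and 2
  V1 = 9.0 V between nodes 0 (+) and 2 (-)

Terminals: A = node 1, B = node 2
Find the Thévenin equivalent first; then I_n = V_th/R_th and R_n = R_th.
Step 1 — V_th is the open-circuit voltage V_A - V_B (nothing connected across the terminals).
Nodal analysis, taking node 2 as the 0 V reference.
Source V1 fixes V_0 = 9 V.
KCL at each unknown node (sum of currents leaving = 0; resistances in Ω):
  Node 1: (V_1 - 9)/560 + (V_1 - 0)/6.2 + (V_1 - 0)/510 = 0
Collecting terms: 0.165 × V_1 = 0.01607  =>  V_1 = 0.09738 V
V_th = V_1 - V_2 = 0.09738 - 0 = 0.09738 V
Step 2 — R_th: zero the source — replace V1 by a short circuit (node 2 merges into node 0) — and find the resistance seen between A (node 1) and B (node 0).
Reduce the network between node 1 (A) and node 0 (B) by series/parallel combination:
  Rp1 = R1 ‖ R2 ‖ R3 (parallel, all between nodes 0 and 1) = 1/(1/560 + 1/6.2 + 1/510) = 6.059 Ω
R_th = 6.059 Ω
I_n = V_th/R_th = 0.09738/6.059 = 0.01607 A, and R_n = R_th = 6.059 Ω

Final answer: I_n = 0.01607 A, R_n = 6.059 Ω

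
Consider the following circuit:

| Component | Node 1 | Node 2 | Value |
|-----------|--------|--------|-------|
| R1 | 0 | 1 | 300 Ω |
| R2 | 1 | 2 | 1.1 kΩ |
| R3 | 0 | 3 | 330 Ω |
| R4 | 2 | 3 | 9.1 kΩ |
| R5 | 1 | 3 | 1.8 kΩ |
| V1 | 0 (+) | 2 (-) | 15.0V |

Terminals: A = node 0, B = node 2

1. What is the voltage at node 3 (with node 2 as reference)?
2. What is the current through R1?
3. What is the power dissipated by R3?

Nodal analysis, taking node 2 as the 0 V reference.
Source V1 fixes V_0 = 15 V.
KCL at each unknown node (sum of currents leaving = 0; resistances in Ω):
  Node 1: (V_1 - 15)/300 + (V_1 - 0)/1100 + (V_1 - V_3)/1800 = 0
  Node 3: (V_3 - 15)/330 + (V_3 - 0)/9100 + (V_3 - V_1)/1800 = 0
Collecting terms (coefficients in siemens):
  0.004798·V_1 - 0.0005556·V_3 = 0.05
  0.003696·V_3 - 0.0005556·V_1 = 0.04545
Determinant D = (0.004798)(0.003696) - (-0.0005556)(-0.0005556) = 0.00001742
V_1 = [(0.05)(0.003696) - (-0.0005556)(0.04545)]/D = 12.05 V
V_3 = [(0.004798)(0.04545) - (0.05)(-0.0005556)]/D = 14.11 V
Part 1:
  Read off the nodal solution: V_3 = 14.11 V
Part 2:
  I_R1 = (V_0 - V_1)/R1 = (15 - 12.05)/300 = 0.009817 A
  Magnitude: I_R1 = 0.009817 A
Part 3:
  I_R3 = (V_0 - V_3)/R3 = (15 - 14.11)/330 = 0.002693 A
  P_R3 = I_R3² × R3 = (0.002693)² × 330 = 0.002393 W

Final answers:
1. V_3 = 14.11 V
2. I_R1 = 0.009817 A
3. P_R3 = 0.002393 W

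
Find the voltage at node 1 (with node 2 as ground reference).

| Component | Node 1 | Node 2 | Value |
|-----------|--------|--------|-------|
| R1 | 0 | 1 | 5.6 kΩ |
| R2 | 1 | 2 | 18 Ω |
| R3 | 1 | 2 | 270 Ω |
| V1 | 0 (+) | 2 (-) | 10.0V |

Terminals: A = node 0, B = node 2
Nodal analysis, taking node 2 as the 0 V reference.
Source V1 fixes V_0 = 10 V.
KCL at each unknown node (sum of currents leaving = 0; resistances in Ω):
  Node 1: (V_1 - 10)/5600 + (V_1 - 0)/18 + (V_1 - 0)/270 = 0
Collecting terms: 0.05944 × V_1 = 0.001786  =>  V_1 = 0.03004 V
The requested potential is V_1 = 0.03004 V.

Final answer: V_1 = 0.03004 V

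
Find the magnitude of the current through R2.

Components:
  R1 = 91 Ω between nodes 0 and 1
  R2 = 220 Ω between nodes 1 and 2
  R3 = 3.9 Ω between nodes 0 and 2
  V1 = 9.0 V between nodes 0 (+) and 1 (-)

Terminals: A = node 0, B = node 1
Nodal analysis, taking node 1 as the 0 V reference.
Source V1 fixes V_0 = 9 V.
KCL at each unknown node (sum of currents leaving = 0; resistances in Ω):
  Node 2: (V_2 - 0)/220 + (V_2 - 9)/3.9 = 0
Collecting terms: 0.261 × V_2 = 2.308  =>  V_2 = 8.843 V
I_R2 = (V_1 - V_2)/R2 = (0 - 8.843)/220 = -0.0402 A
|I_R2| = 0.0402 A

Final answer: |I_R2| = 0.0402 A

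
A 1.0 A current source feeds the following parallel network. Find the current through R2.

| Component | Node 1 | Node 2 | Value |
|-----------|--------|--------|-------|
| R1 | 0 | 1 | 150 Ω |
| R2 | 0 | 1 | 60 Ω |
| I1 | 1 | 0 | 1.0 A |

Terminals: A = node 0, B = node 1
All resistors sit directly between nodes 0 and 1, so they are in parallel and share one voltage V; the full source current 1 A splits among them.
1/R_par = 1/150 + 1/60 = 0.02333 S  =>  R_par = 42.86 Ω
V = I × R_par = 1 × 42.86 = 42.86 V
I_R2 = V/R2 = 42.86/60 = 0.7143 A

Final answer: 0.7143 A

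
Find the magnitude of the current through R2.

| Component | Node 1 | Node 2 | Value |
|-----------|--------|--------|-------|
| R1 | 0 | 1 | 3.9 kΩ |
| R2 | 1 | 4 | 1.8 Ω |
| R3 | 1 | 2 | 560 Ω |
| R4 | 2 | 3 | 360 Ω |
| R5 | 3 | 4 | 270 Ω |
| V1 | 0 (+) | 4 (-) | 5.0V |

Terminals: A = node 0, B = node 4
Nodal analysis, taking node 4 as the 0 V reference.
Source V1 fixes V_0 = 5 V.
KCL at each unknown node (sum of currents leaving = 0; resistances in Ω):
  Node 1: (V_1 - 5)/3900 + (V_1 - 0)/1.8 + (V_1 - V_2)/560 = 0
  Node 2: (V_2 - V_1)/560 + (V_2 - V_3)/360 = 0
  Node 3: (V_3 - V_2)/360 + (V_3 - 0)/270 = 0
Collecting terms (coefficients in siemens):
  0.5576·V_1 - 0.001786·V_2 = 0.001282
  0.004563·V_2 - 0.001786·V_1 - 0.002778·V_3 = 0
  0.006481·V_3 - 0.002778·V_2 = 0
Solving these 3 simultaneous equations (Gaussian elimination) gives:
  V_1 = 0.002303 V, V_2 = 0.001219 V, V_3 = 0.0005226 V
I_R2 = (V_1 - V_4)/R2 = (0.002303 - 0)/1.8 = 0.00128 A
|I_R2| = 0.00128 A

Final answer: |I_R2| = 0.00128 A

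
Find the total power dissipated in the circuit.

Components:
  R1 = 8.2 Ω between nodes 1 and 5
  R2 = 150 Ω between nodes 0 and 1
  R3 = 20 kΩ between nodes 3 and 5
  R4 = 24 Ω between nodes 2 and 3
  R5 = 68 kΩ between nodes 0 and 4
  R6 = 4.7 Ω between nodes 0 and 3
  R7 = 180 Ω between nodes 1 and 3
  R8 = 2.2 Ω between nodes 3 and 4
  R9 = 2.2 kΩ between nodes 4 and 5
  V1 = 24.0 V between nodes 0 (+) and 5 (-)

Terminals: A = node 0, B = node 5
Nodal analysis, taking node 5 as the 0 V reference.
Source V1 fixes V_0 = 24 V.
KCL at each unknown node (sum of currents leaving = 0; resistances in Ω):
  Node 1: (V_1 - 0)/8.2 + (V_1 - 24)/150 + (V_1 - V_3)/180 = 0
  Node 2: (V_2 - V_3)/24 = 0
  Node 3: (V_3 - 0)/20000 + (V_3 - V_2)/24 + (V_3 - 24)/4.7 + (V_3 - V_1)/180 + (V_3 - V_4)/2.2 = 0
  Node 4: (V_4 - 24)/68000 + (V_4 - V_3)/2.2 + (V_4 - 0)/2200 = 0
Collecting terms (coefficients in siemens):
  0.1342·V_1 - 0.005556·V_3 = 0.16
  0.04167·V_2 - 0.04167·V_3 = 0
  0.7146·V_3 - 0.005556·V_1 - 0.04167·V_2 - 0.4545·V_4 = 5.106
  0.455·V_4 - 0.4545·V_3 = 0.0003529
Solving these 4 simultaneous equations (Gaussian elimination) gives:
  V_1 = 2.161 V, V_2 = 23.39 V, V_3 = 23.39 V, V_4 = 23.37 V
Power in each resistor, P = (ΔV)²/R:
  P_R1 = (2.161 - 0)²/8.2 = 0.5695 W
  P_R2 = (24 - 2.161)²/150 = 3.18 W
  P_R3 = (23.39 - 0)²/20000 = 0.02736 W
  P_R4 = (23.39 - 23.39)²/24 = 0 W
  P_R5 = (24 - 23.37)²/68000 = 0.000005893 W
  P_R6 = (24 - 23.39)²/4.7 = 0.07909 W
  P_R7 = (2.161 - 23.39)²/180 = 2.504 W
  P_R8 = (23.39 - 23.37)²/2.2 = 0.0002478 W
  P_R9 = (23.37 - 0)²/2200 = 0.2482 W
P_total = P_R1 + P_R2 + P_R3 + P_R4 + P_R5 + P_R6 + P_R7 + P_R8 + P_R9 = 6.608 W

Final answer: 6.608 W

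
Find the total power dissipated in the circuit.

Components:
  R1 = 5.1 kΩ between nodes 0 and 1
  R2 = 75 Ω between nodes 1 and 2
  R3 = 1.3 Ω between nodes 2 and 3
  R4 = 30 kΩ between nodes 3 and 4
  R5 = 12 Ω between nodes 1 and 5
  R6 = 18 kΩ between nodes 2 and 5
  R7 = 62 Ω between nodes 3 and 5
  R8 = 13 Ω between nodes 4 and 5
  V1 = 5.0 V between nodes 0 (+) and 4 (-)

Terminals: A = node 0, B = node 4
Nodal analysis, taking node 4 as the 0 V reference.
Source V1 fixes V_0 = 5 V.
KCL at each unknown node (sum of currents leaving = 0; resistances in Ω):
  Node 1: (V_1 - 5)/5100 + (V_1 - V_2)/75 + (V_1 - V_5)/12 = 0
  Node 2: (V_2 - V_1)/75 + (V_2 - V_3)/1.3 + (V_2 - V_5)/18000 = 0
  Node 3: (V_3 - V_2)/1.3 + (V_3 - 0)/30000 + (V_3 - V_5)/62 = 0
  Node 5: (V_5 - V_1)/12 + (V_5 - V_2)/18000 + (V_5 - V_3)/62 + (V_5 - 0)/13 = 0
Collecting terms (coefficients in siemens):
  0.09686·V_1 - 0.01333·V_2 - 0.08333·V_5 = 0.0009804
  0.7826·V_2 - 0.01333·V_1 - 0.7692·V_3 - 0.00005556·V_5 = 0
  0.7854·V_3 - 0.7692·V_2 - 0.01613·V_5 = 0
  0.1764·V_5 - 0.08333·V_1 - 0.00005556·V_2 - 0.01613·V_3 = 0
Solving these 4 simultaneous equations (Gaussian elimination) gives:
  V_1 = 0.02345 V, V_2 = 0.01758 V, V_3 = 0.01748 V, V_5 = 0.01268 V
Power in each resistor, P = (ΔV)²/R:
  P_R1 = (5 - 0.02345)²/5100 = 0.004856 W
  P_R2 = (0.02345 - 0.01758)²/75 = 0.0000004594 W
  P_R3 = (0.01758 - 0.01748)²/1.3 = 0.000000007907 W
  P_R4 = (0.01748 - 0)²/30000 = 0.00000001018 W
  P_R5 = (0.02345 - 0.01268)²/12 = 0.000009667 W
  P_R6 = (0.01758 - 0.01268)²/18000 = 0.000000001334 W
  P_R7 = (0.01748 - 0.01268)²/62 = 0.0000003715 W
  P_R8 = (0 - 0.01268)²/13 = 0.00001236 W
P_total = P_R1 + P_R2 + P_R3 + P_R4 + P_R5 + P_R6 + P_R7 + P_R8 = 0.004879 W

Final answer: 0.004879 W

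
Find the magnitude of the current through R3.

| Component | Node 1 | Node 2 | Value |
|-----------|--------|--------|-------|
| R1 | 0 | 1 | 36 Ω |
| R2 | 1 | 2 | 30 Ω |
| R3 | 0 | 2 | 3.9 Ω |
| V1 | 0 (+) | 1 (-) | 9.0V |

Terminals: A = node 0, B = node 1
Nodal analysis, taking node 1 as the 0 V reference.
Source V1 fixes V_0 = 9 V.
KCL at each unknown node (sum of currents leaving = 0; resistances in Ω):
  Node 2: (V_2 - 0)/30 + (V_2 - 9)/3.9 = 0
Collecting terms: 0.2897 × V_2 = 2.308  =>  V_2 = 7.965 V
I_R3 = (V_0 - V_2)/R3 = (9 - 7.965)/3.9 = 0.2655 A
|I_R3| = 0.2655 A

Final answer: |I_R3| = 0.2655 A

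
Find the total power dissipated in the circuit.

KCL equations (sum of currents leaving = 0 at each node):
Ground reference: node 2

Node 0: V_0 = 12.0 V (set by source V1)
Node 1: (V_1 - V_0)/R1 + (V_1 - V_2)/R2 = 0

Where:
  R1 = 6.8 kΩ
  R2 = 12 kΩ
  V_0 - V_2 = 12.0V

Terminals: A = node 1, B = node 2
Nodal analysis, taking node 2 as the 0 V reference.
Source V1 fixes V_0 = 12 V.
KCL at each unknown node (sum of currents leaving = 0; resistances in Ω):
  Node 1: (V_1 - 12)/6800 + (V_1 - 0)/12000 = 0
Collecting terms: 0.0002304 × V_1 = 0.001765  =>  V_1 = 7.66 V
Power in each resistor, P = (ΔV)²/R:
  P_R1 = (12 - 7.66)²/6800 = 0.00277 W
  P_R2 = (7.66 - 0)²/12000 = 0.004889 W
P_total = P_R1 + P_R2 = 0.00766 W

Final answer: 0.00766 W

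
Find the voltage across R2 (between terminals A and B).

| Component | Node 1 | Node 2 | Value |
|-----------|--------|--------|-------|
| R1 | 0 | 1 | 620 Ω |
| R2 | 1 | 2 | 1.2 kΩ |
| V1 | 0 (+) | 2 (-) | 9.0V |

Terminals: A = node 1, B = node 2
R1 and R2 are in series across V1 (node 0 → node 1 → node 2), and the output A–B is taken across R2, so this is a voltage divider.
Series current: I = V1/(R1 + R2) = 9/(620 + 1200) = 9/1820 = 0.004945 A
V_R2 = I × R2 = V1 × R2/(R1 + R2) = 9 × 1200/1820 = 5.934 V

Final answer: 5.934 V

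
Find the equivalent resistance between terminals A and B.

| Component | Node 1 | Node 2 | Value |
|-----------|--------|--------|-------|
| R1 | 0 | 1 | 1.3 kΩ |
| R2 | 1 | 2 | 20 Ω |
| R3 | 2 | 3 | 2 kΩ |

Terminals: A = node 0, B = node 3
Reduce the network between node 0 (A) and node 3 (B) by series/parallel combination:
  Rs1 = R1 + R2 (series, joined only at node 1) = 1300 + 20 = 1320 Ω
  Rs2 = R3 + Rs1 (series, joined only at node 2) = 2000 + 1320 = 3320 Ω
R_eq = 3.32 kΩ

Final answer: 3.32 kΩ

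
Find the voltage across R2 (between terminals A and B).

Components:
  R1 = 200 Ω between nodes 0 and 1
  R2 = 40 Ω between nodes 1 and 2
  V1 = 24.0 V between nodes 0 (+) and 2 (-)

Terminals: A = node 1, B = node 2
R1 and R2 are in series across V1 (node 0 → node 1 → node 2), and the output A–B is taken across R2, so this is a voltage divider.
Series current: I = V1/(R1 + R2) = 24/(200 + 40) = 24/240 = 0.1 A
V_R2 = I × R2 = V1 × R2/(R1 + R2) = 24 × 40/240 = 4 V

Final answer: 4 V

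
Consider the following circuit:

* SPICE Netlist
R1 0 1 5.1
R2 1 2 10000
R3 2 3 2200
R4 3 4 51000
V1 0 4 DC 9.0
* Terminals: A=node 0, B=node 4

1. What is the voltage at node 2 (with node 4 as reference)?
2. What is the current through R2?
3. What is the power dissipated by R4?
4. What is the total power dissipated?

Nodal analysis, taking node 4 as the 0 V reference.
Source V1 fixes V_0 = 9 V.
KCL at each unknown node (sum of currents leaving = 0; resistances in Ω):
  Node 1: (V_1 - 9)/5.1 + (V_1 - V_2)/10000 = 0
  Node 2: (V_2 - V_1)/10000 + (V_2 - V_3)/2200 = 0
  Node 3: (V_3 - V_2)/2200 + (V_3 - 0)/51000 = 0
Collecting terms (coefficients in siemens):
  0.1962·V_1 - 0.0001·V_2 = 1.765
  0.0005545·V_2 - 0.0001·V_1 - 0.0004545·V_3 = 0
  0.0004742·V_3 - 0.0004545·V_2 = 0
Solving these 3 simultaneous equations (Gaussian elimination) gives:
  V_1 = 8.999 V, V_2 = 7.575 V, V_3 = 7.262 V
Part 1:
  Read off the nodal solution: V_2 = 7.575 V
Part 2:
  I_R2 = (V_1 - V_2)/R2 = (8.999 - 7.575)/10000 = 0.0001424 A
  Magnitude: I_R2 = 0.0001424 A
Part 3:
  I_R4 = (V_3 - V_4)/R4 = (7.262 - 0)/51000 = 0.0001424 A
  P_R4 = I_R4² × R4 = (0.0001424)² × 51000 = 0.001034 W
Part 4:
  Power in each resistor, P = (ΔV)²/R:
    P_R1 = (9 - 8.999)²/5.1 = 0.0000001034 W
    P_R2 = (8.999 - 7.575)²/10000 = 0.0002028 W
    P_R3 = (7.575 - 7.262)²/2200 = 0.00004461 W
    P_R4 = (7.262 - 0)²/51000 = 0.001034 W
  P_total = P_R1 + P_R2 + P_R3 + P_R4 = 0.001282 W

Final answers:
1. V_2 = 7.575 V
2. I_R2 = 0.0001424 A
3. P_R4 = 0.001034 W
4. P_total = 0.001282 W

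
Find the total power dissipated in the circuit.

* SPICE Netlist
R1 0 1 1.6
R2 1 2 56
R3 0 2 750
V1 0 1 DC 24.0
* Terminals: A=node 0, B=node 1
Nodal analysis, taking node 1 as the 0 V reference.
Source V1 fixes V_0 = 24 V.
KCL at each unknown node (sum of currents leaving = 0; resistances in Ω):
  Node 2: (V_2 - 0)/56 + (V_2 - 24)/750 = 0
Collecting terms: 0.01919 × V_2 = 0.032  =>  V_2 = 1.667 V
Power in each resistor, P = (ΔV)²/R:
  P_R1 = (24 - 0)²/1.6 = 360 W
  P_R2 = (0 - 1.667)²/56 = 0.04965 W
  P_R3 = (24 - 1.667)²/750 = 0.665 W
P_total = P_R1 + P_R2 + P_R3 = 360.7 W

Final answer: 360.7 W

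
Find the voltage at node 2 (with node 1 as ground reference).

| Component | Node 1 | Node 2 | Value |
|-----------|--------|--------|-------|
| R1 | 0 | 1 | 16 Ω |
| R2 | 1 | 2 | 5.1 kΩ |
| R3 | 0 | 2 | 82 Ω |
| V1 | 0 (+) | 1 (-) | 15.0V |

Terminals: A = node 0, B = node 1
Nodal analysis, taking node 1 as the 0 V reference.
Source V1 fixes V_0 = 15 V.
KCL at each unknown node (sum of currents leaving = 0; resistances in Ω):
  Node 2: (V_2 - 0)/5100 + (V_2 - 15)/82 = 0
Collecting terms: 0.01239 × V_2 = 0.1829  =>  V_2 = 14.76 V
The requested potential is V_2 = 14.76 V.

Final answer: V_2 = 14.76 V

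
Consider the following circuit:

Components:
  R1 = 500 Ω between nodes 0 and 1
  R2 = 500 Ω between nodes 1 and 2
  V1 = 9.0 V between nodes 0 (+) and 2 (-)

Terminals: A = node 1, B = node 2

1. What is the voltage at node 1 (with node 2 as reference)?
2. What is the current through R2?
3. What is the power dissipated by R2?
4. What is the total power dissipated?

Nodal analysis, taking node 2 as the 0 V reference.
Source V1 fixes V_0 = 9 V.
KCL at each unknown node (sum of currents leaving = 0; resistances in Ω):
  Node 1: (V_1 - 9)/500 + (V_1 - 0)/500 = 0
Collecting terms: 0.004 × V_1 = 0.018  =>  V_1 = 4.5 V
Part 1:
  Read off the nodal solution: V_1 = 4.5 V
Part 2:
  I_R2 = (V_1 - V_2)/R2 = (4.5 - 0)/500 = 0.009 A
  Magnitude: I_R2 = 0.009 A
Part 3:
  I_R2 = (V_1 - V_2)/R2 = (4.5 - 0)/500 = 0.009 A
  P_R2 = I_R2² × R2 = (0.009)² × 500 = 0.0405 W
Part 4:
  Power in each resistor, P = (ΔV)²/R:
    P_R1 = (9 - 4.5)²/500 = 0.0405 W
    P_R2 = (4.5 - 0)²/500 = 0.0405 W
  P_total = P_R1 + P_R2 = 0.081 W

Final answers:
1. V_1 = 4.5 V
2. I_R2 = 0.009 A
3. P_R2 = 0.0405 W
4. P_total = 0.081 W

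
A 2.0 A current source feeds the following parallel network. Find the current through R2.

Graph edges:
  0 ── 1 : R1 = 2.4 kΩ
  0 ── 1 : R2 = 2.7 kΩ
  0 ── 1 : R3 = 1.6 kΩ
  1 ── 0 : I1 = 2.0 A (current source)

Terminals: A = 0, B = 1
All resistors sit directly between nodes 0 and 1, so they are in parallel and share one voltage V; the full source current 2 A splits among them.
1/R_par = 1/2400 + 1/2700 + 1/1600 = 0.001412 S  =>  R_par = 708.2 Ω
V = I × R_par = 2 × 708.2 = 1416 V
I_R2 = V/R2 = 1416/2700 = 0.5246 A

Final answer: 0.5246 A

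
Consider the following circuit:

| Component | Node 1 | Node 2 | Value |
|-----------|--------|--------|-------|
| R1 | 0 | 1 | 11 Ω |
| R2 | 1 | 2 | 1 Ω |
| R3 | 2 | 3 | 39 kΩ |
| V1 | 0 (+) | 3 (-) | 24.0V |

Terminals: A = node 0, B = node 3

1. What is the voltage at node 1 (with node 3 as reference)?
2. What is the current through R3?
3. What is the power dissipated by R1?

Nodal analysis, taking node 3 as the 0 V reference.
Source V1 fixes V_0 = 24 V.
KCL at each unknown node (sum of currents leaving = 0; resistances in Ω):
  Node 1: (V_1 - 24)/11 + (V_1 - V_2)/1 = 0
  Node 2: (V_2 - V_1)/1 + (V_2 - 0)/39000 = 0
Collecting terms (coefficients in siemens):
  1.091·V_1 - 1·V_2 = 2.182
  1·V_2 - 1·V_1 = 0
Determinant D = (1.091)(1) - (-1)(-1) = 0.09094
V_1 = [(2.182)(1) - (-1)(0)]/D = 23.99 V
V_2 = [(1.091)(0) - (2.182)(-1)]/D = 23.99 V
Part 1:
  Read off the nodal solution: V_1 = 23.99 V
Part 2:
  I_R3 = (V_2 - V_3)/R3 = (23.99 - 0)/39000 = 0.0006152 A
  Magnitude: I_R3 = 0.0006152 A
Part 3:
  I_R1 = (V_0 - V_1)/R1 = (24 - 23.99)/11 = 0.0006152 A
  P_R1 = I_R1² × R1 = (0.0006152)² × 11 = 0.000004163 W

Final answers:
1. V_1 = 23.99 V
2. I_R3 = 0.0006152 A
3. P_R1 = 4.163e-06 W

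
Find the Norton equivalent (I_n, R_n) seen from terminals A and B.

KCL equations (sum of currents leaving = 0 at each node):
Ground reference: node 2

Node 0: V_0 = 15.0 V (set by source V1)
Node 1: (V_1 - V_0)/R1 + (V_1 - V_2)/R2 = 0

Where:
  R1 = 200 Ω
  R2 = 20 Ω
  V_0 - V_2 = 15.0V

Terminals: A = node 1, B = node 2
Find the Thévenin equivalent first; then I_n = V_th/R_th and R_n = R_th.
Step 1 — V_th is the open-circuit voltage V_A - V_B (nothing connected across the terminals).
Nodal analysis, taking node 2 as the 0 V reference.
Source V1 fixes V_0 = 15 V.
KCL at each unknown node (sum of currents leaving = 0; resistances in Ω):
  Node 1: (V_1 - 15)/200 + (V_1 - 0)/20 = 0
Collecting terms: 0.055 × V_1 = 0.075  =>  V_1 = 1.364 V
V_th = V_1 - V_2 = 1.364 - 0 = 1.364 V
Step 2 — R_th: zero the source — replace V1 by a short circuit (node 2 merges into node 0) — and find the resistance seen between A (node 1) and B (node 0).
Reduce the network between node 1 (A) and node 0 (B) by series/parallel combination:
  Rp1 = R1 ‖ R2 (parallel, both between nodes 0 and 1) = 1/(1/200 + 1/20) = 18.18 Ω
R_th = 18.18 Ω
I_n = V_th/R_th = 1.364/18.18 = 0.075 A, and R_n = R_th = 18.18 Ω

Final answer: I_n = 0.075 A, R_n = 18.18 Ω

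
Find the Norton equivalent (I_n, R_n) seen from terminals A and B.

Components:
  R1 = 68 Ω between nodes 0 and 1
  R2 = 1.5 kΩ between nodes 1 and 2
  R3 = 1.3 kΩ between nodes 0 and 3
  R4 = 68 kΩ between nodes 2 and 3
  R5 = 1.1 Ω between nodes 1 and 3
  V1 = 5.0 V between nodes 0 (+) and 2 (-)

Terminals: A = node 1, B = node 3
Find the Thévenin equivalent first; then I_n = V_th/R_th and R_n = R_th.
Step 1 — V_th is the open-circuit voltage V_A - V_B (nothing connected across the terminals).
Nodal analysis, taking node 2 as the 0 V reference.
Source V1 fixes V_0 = 5 V.
KCL at each unknown node (sum of currents leaving = 0; resistances in Ω):
  Node 1: (V_1 - 5)/68 + (V_1 - 0)/1500 + (V_1 - V_3)/1.1 = 0
  Node 3: (V_3 - 5)/1300 + (V_3 - 0)/68000 + (V_3 - V_1)/1.1 = 0
Collecting terms (coefficients in siemens):
  0.9245·V_1 - 0.9091·V_3 = 0.07353
  0.9099·V_3 - 0.9091·V_1 = 0.003846
Determinant D = (0.9245)(0.9099) - (-0.9091)(-0.9091) = 0.0147
V_1 = [(0.07353)(0.9099) - (-0.9091)(0.003846)]/D = 4.789 V
V_3 = [(0.9245)(0.003846) - (0.07353)(-0.9091)]/D = 4.789 V
V_th = V_1 - V_3 = 4.789 - 4.789 = -0.0001009 V
Step 2 — R_th: zero the source — replace V1 by a short circuit (node 2 merges into node 0) — and find the resistance seen between A (node 1) and B (node 3).
Reduce the network between node 1 (A) and node 3 (B) by series/parallel combination:
  Rp1 = R1 ‖ R2 (parallel, both between nodes 0 and 1) = 1/(1/68 + 1/1500) = 65.05 Ω
  Rp2 = R3 ‖ R4 (parallel, both between nodes 0 and 3) = 1/(1/1300 + 1/68000) = 1276 Ω
  Rs1 = Rp1 + Rp2 (series, joined only at node 0) = 65.05 + 1276 = 1341 Ω
  Rp3 = R5 ‖ Rs1 (parallel, both between nodes 1 and 3) = 1/(1/1.1 + 1/1341) = 1.099 Ω
R_th = 1.099 Ω
I_n = V_th/R_th = -0.0001009/1.099 = -0.00009178 A, and R_n = R_th = 1.099 Ω

Final answer: I_n = -9.178e-05 A, R_n = 1.099 Ω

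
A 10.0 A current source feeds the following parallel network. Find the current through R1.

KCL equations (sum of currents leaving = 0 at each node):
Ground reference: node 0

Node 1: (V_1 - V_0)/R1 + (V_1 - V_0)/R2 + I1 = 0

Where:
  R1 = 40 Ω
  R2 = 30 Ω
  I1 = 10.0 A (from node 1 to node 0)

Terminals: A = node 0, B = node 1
All resistors sit directly between nodes 0 and 1, so they are in parallel and share one voltage V; the full source current 10 A splits among them.
1/R_par = 1/40 + 1/30 = 0.05833 S  =>  R_par = 17.14 Ω
V = I × R_par = 10 × 17.14 = 171.4 V
I_R1 = V/R1 = 171.4/40 = 4.286 A

Final answer: 4.286 A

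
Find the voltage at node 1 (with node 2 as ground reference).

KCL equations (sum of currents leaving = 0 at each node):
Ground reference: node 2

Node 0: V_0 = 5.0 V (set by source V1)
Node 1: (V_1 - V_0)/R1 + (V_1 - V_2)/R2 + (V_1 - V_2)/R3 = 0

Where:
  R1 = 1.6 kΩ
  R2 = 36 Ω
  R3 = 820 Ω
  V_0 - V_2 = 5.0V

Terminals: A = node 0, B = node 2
Nodal analysis, taking node 2 as the 0 V reference.
Source V1 fixes V_0 = 5 V.
KCL at each unknown node (sum of currents leaving = 0; resistances in Ω):
  Node 1: (V_1 - 5)/1600 + (V_1 - 0)/36 + (V_1 - 0)/820 = 0
Collecting terms: 0.02962 × V_1 = 0.003125  =>  V_1 = 0.1055 V
The requested potential is V_1 = 0.1055 V.

Final answer: V_1 = 0.1055 V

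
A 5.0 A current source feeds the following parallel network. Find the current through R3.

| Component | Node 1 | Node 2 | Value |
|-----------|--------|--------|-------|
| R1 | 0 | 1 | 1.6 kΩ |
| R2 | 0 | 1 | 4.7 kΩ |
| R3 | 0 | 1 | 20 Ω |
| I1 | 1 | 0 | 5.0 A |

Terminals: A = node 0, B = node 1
All resistors sit directly between nodes 0 and 1, so they are in parallel and share one voltage V; the full source current 5 A splits among them.
1/R_par = 1/1600 + 1/4700 + 1/20 = 0.05084 S  =>  R_par = 19.67 Ω
V = I × R_par = 5 × 19.67 = 98.35 V
I_R3 = V/R3 = 98.35/20 = 4.918 A

Final answer: 4.918 A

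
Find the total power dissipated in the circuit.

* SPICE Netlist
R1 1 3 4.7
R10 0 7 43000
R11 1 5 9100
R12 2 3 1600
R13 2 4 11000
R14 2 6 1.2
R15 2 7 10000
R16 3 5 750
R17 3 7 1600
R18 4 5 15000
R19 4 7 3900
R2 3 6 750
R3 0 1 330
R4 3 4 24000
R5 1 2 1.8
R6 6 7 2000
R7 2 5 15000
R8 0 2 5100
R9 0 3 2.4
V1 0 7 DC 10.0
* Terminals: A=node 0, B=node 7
Nodal analysis, taking node 7 as the 0 V reference.
Source V1 fixes V_0 = 10 V.
KCL at each unknown node (sum of currents leaving = 0; resistances in Ω):
  Node 1: (V_1 - V_3)/4.7 + (V_1 - 10)/330 + (V_1 - V_2)/1.8 + (V_1 - V_5)/9100 = 0
  Node 2: (V_2 - V_1)/1.8 + (V_2 - V_5)/15000 + (V_2 - 10)/5100 + (V_2 - V_3)/1600 + (V_2 - V_4)/11000 + (V_2 - V_6)/1.2 + (V_2 - 0)/10000 = 0
  Node 3: (V_3 - V_1)/4.7 + (V_3 - V_6)/750 + (V_3 - V_4)/24000 + (V_3 - 10)/2.4 + (V_3 - V_2)/1600 + (V_3 - V_5)/750 + (V_3 - 0)/1600 = 0
  Node 4: (V_4 - V_3)/24000 + (V_4 - V_2)/11000 + (V_4 - V_5)/15000 + (V_4 - 0)/3900 = 0
  Node 5: (V_5 - V_2)/15000 + (V_5 - V_1)/9100 + (V_5 - V_3)/750 + (V_5 - V_4)/15000 = 0
  Node 6: (V_6 - V_3)/750 + (V_6 - 0)/2000 + (V_6 - V_2)/1.2 = 0
Collecting terms (coefficients in siemens):
  0.7715·V_1 - 0.5556·V_2 - 0.2128·V_3 - 0.0001099·V_5 = 0.0303
  1.39·V_2 - 0.5556·V_1 - 0.000625·V_3 - 0.00009091·V_4 - 0.00006667·V_5 - 0.8333·V_6 = 0.001961
  0.6334·V_3 - 0.2128·V_1 - 0.000625·V_2 - 0.00004167·V_4 - 0.001333·V_5 - 0.001333·V_6 = 4.167
  0.0004557·V_4 - 0.00009091·V_2 - 0.00004167·V_3 - 0.00006667·V_5 = 0
  0.001577·V_5 - 0.0001099·V_1 - 0.00006667·V_2 - 0.001333·V_3 - 0.00006667·V_4 = 0
  0.8352·V_6 - 0.8333·V_2 - 0.001333·V_3 = 0
Solving these 6 simultaneous equations (Gaussian elimination) gives:
  V_1 = 9.939 V, V_2 = 9.928 V, V_3 = 9.969 V, V_4 = 4.315 V
  V_5 = 9.726 V, V_6 = 9.922 V
Power in each resistor, P = (ΔV)²/R:
  P_R1 = (9.939 - 9.969)²/4.7 = 0.0001816 W
  P_R2 = (9.969 - 9.922)²/750 = 0.000002891 W
  P_R3 = (10 - 9.939)²/330 = 0.00001114 W
  P_R4 = (9.969 - 4.315)²/24000 = 0.001332 W
  P_R5 = (9.939 - 9.928)²/1.8 = 0.00007317 W
  P_R6 = (9.922 - 0)²/2000 = 0.04922 W
  P_R7 = (9.928 - 9.726)²/15000 = 0.000002724 W
  P_R8 = (10 - 9.928)²/5100 = 0.00000102 W
  P_R9 = (10 - 9.969)²/2.4 = 0.0004114 W
  P_R10 = (10 - 0)²/43000 = 0.002326 W
  P_R11 = (9.939 - 9.726)²/9100 = 0.000005014 W
  P_R12 = (9.928 - 9.969)²/1600 = 0.000001035 W
  P_R13 = (9.928 - 4.315)²/11000 = 0.002864 W
  P_R14 = (9.928 - 9.922)²/1.2 = 0.0000288 W
  P_R15 = (9.928 - 0)²/10000 = 0.009856 W
  P_R16 = (9.969 - 9.726)²/750 = 0.00007861 W
  P_R17 = (9.969 - 0)²/1600 = 0.06211 W
  P_R18 = (4.315 - 9.726)²/15000 = 0.001952 W
  P_R19 = (4.315 - 0)²/3900 = 0.004775 W
P_total = P_R1 + P_R2 + P_R3 + P_R4 + P_R5 + P_R6 + P_R7 + P_R8 + P_R9 + P_R10 + P_R11 + P_R12 + P_R13 + P_R14 + P_R15 + P_R16 + P_R17 + P_R18 + P_R19 = 0.1352 W

Final answer: 0.1352 W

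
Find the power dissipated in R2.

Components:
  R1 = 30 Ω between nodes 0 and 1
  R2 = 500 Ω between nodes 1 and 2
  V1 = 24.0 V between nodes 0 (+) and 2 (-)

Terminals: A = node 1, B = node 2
Nodal analysis, taking node 2 as the 0 V reference.
Source V1 fixes V_0 = 24 V.
KCL at each unknown node (sum of currents leaving = 0; resistances in Ω):
  Node 1: (V_1 - 24)/30 + (V_1 - 0)/500 = 0
Collecting terms: 0.03533 × V_1 = 0.8  =>  V_1 = 22.64 V
I_R2 = (V_1 - V_2)/R2 = (22.64 - 0)/500 = 0.04528 A
P_R2 = I_R2² × R2 = (0.04528)² × 500 = 1.025 W

Final answer: 1.025 W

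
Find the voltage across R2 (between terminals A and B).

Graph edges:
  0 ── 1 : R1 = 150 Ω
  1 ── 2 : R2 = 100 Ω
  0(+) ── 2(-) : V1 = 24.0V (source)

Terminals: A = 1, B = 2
R1 and R2 are in series across V1 (node 0 → node 1 → node 2), and the output A–B is taken across R2, so this is a voltage divider.
Series current: I = V1/(R1 + R2) = 24/(150 + 100) = 24/250 = 0.096 A
V_R2 = I × R2 = V1 × R2/(R1 + R2) = 24 × 100/250 = 9.6 V

Final answer: 9.6 V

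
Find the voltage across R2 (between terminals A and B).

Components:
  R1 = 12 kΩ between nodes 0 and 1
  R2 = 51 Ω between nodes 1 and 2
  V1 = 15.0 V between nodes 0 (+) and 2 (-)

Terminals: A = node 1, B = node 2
R1 and R2 are in series across V1 (node 0 → node 1 → node 2), and the output A–B is taken across R2, so this is a voltage divider.
Series current: I = V1/(R1 + R2) = 15/(12000 + 51) = 15/12050 = 0.001245 A
V_R2 = I × R2 = V1 × R2/(R1 + R2) = 15 × 51/12050 = 0.06348 V

Final answer: 0.06348 V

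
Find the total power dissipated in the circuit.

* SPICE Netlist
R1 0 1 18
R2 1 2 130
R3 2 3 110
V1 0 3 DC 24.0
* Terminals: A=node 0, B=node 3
Nodal analysis, taking node 3 as the 0 V reference.
Source V1 fixes V_0 = 24 V.
KCL at each unknown node (sum of currents leaving = 0; resistances in Ω):
  Node 1: (V_1 - 24)/18 + (V_1 - V_2)/130 = 0
  Node 2: (V_2 - V_1)/130 + (V_2 - 0)/110 = 0
Collecting terms (coefficients in siemens):
  0.06325·V_1 - 0.007692·V_2 = 1.333
  0.01678·V_2 - 0.007692·V_1 = 0
Determinant D = (0.06325)(0.01678) - (-0.007692)(-0.007692) = 0.001002
V_1 = [(1.333)(0.01678) - (-0.007692)(0)]/D = 22.33 V
V_2 = [(0.06325)(0) - (1.333)(-0.007692)]/D = 10.23 V
Power in each resistor, P = (ΔV)²/R:
  P_R1 = (24 - 22.33)²/18 = 0.1558 W
  P_R2 = (22.33 - 10.23)²/130 = 1.125 W
  P_R3 = (10.23 - 0)²/110 = 0.9519 W
P_total = P_R1 + P_R2 + P_R3 = 2.233 W

Final answer: 2.233 W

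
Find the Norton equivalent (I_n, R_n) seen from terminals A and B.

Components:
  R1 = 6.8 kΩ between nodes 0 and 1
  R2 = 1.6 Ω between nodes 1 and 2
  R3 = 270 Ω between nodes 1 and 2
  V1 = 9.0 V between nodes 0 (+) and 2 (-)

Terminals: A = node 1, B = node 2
Find the Thévenin equivalent first; then I_n = V_th/R_th and R_n = R_th.
Step 1 — V_th is the open-circuit voltage V_A - V_B (nothing connected across the terminals).
Nodal analysis, taking node 2 as the 0 V reference.
Source V1 fixes V_0 = 9 V.
KCL at each unknown node (sum of currents leaving = 0; resistances in Ω):
  Node 1: (V_1 - 9)/6800 + (V_1 - 0)/1.6 + (V_1 - 0)/270 = 0
Collecting terms: 0.6289 × V_1 = 0.001324  =>  V_1 = 0.002105 V
V_th = V_1 - V_2 = 0.002105 - 0 = 0.002105 V
Step 2 — R_th: zero the source — replace V1 by a short circuit (node 2 merges into node 0) — and find the resistance seen between A (node 1) and B (node 0).
Reduce the network between node 1 (A) and node 0 (B) by series/parallel combination:
  Rp1 = R1 ‖ R2 ‖ R3 (parallel, all between nodes 0 and 1) = 1/(1/6800 + 1/1.6 + 1/270) = 1.59 Ω
R_th = 1.59 Ω
I_n = V_th/R_th = 0.002105/1.59 = 0.001324 A, and R_n = R_th = 1.59 Ω

Final answer: I_n = 0.001324 A, R_n = 1.59 Ω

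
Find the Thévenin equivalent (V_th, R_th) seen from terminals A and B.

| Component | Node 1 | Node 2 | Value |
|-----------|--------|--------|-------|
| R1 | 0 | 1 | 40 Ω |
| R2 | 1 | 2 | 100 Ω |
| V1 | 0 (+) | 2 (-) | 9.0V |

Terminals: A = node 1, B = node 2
Step 1 — V_th is the open-circuit voltage V_A - V_B (nothing connected across the terminals).
Nodal analysis, taking node 2 as the 0 V reference.
Source V1 fixes V_0 = 9 V.
KCL at each unknown node (sum of currents leaving = 0; resistances in Ω):
  Node 1: (V_1 - 9)/40 + (V_1 - 0)/100 = 0
Collecting terms: 0.035 × V_1 = 0.225  =>  V_1 = 6.429 V
V_th = V_1 - V_2 = 6.429 - 0 = 6.429 V
Step 2 — R_th: zero the source — replace V1 by a short circuit (node 2 merges into node 0) — and find the resistance seen between A (node 1) and B (node 0).
Reduce the network between node 1 (A) and node 0 (B) by series/parallel combination:
  Rp1 = R1 ‖ R2 (parallel, both between nodes 0 and 1) = 1/(1/40 + 1/100) = 28.57 Ω
R_th = 28.57 Ω

Final answer: V_th = 6.429 V, R_th = 28.57 Ω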